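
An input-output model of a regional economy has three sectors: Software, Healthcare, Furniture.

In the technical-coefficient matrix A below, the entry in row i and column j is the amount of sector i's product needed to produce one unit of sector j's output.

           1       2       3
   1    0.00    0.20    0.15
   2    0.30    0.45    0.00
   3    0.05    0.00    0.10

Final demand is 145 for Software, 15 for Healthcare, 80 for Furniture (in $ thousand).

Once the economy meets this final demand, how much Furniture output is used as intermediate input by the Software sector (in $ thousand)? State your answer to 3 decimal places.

I − A =
  [   1.00    -0.20    -0.15]
  [  -0.30     0.55     0.00]
  [  -0.05     0.00     0.90]
Cofactors of I−A, C_ij = (−1)^(i+j)·(minor ij) (rows/columns in the sector order above):
  C_11 = (0.55)(0.90) − (0.00)(0.00) = 0.4950
  C_12 = −[(-0.30)(0.90) − (0.00)(-0.05)] = 0.2700
  C_13 = (-0.30)(0.00) − (0.55)(-0.05) = 0.0275
  C_21 = −[(-0.20)(0.90) − (-0.15)(0.00)] = 0.1800
  C_22 = (1.00)(0.90) − (-0.15)(-0.05) = 0.8925
  C_23 = −[(1.00)(0.00) − (-0.20)(-0.05)] = 0.0100
  C_31 = (-0.20)(0.00) − (-0.15)(0.55) = 0.0825
  C_32 = −[(1.00)(0.00) − (-0.15)(-0.30)] = 0.0450
  C_33 = (1.00)(0.55) − (-0.20)(-0.30) = 0.4900
det(I−A) = Σ_j (I−A)_1j·C_1j = (1.00)(0.4950) + (-0.20)(0.2700) + (-0.15)(0.0275) = 0.436875
adj(I−A) = Cᵀ =
  [ 0.4950   0.1800   0.0825]
  [ 0.2700   0.8925   0.0450]
  [ 0.0275   0.0100   0.4900]
(I − A)⁻¹ = adj(I−A) / det(I−A) ≈
  [   1.1330     0.4120     0.1888]
  [   0.6180     2.0429     0.1030]
  [   0.0629     0.0229     1.1216]
First solve x = (I − A)⁻¹ d = adj(I−A)·d / det(I−A); in particular x_1 = (0.4950·145 + 0.1800·15 + 0.0825·80) / 0.436875 = 81.075 / 0.436875 ≈ 185.57940.
Intermediate flow from 3 to 1: z_31 = a_31 · x_1 = 0.05 × 81.075 / 0.436875 = 4.05375 / 0.436875 ≈ 9.279.

z_31 = 9.279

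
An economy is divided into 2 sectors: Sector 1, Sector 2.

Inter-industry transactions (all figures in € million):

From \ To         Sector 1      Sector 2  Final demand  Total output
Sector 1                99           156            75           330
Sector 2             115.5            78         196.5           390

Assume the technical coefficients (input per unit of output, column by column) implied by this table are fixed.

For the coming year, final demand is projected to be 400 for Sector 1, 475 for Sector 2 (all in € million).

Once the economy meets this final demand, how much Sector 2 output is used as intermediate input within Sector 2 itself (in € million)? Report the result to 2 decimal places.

Technical coefficients a_ij = z_ij / X_j:
  a_11 = 99/330 = 0.30, a_21 = 115.5/330 = 0.35
  a_12 = 156/390 = 0.40, a_22 = 78/390 = 0.20
I − A =
  [   0.70    -0.40]
  [  -0.35     0.80]
det(I−A) = (0.70)(0.80) − (-0.40)(-0.35) = 0.4200
adj(I−A) = [[0.80, 0.40], [0.35, 0.70]]
(I − A)⁻¹ = adj(I−A) / det(I−A) ≈
  [   1.9048     0.9524]
  [   0.8333     1.6667]
First solve x = (I − A)⁻¹ d = adj(I−A)·d / det(I−A); in particular x_2 = (0.35·400 + 0.70·475) / 0.4200 = 472.50 / 0.4200 = 1125.0000.
Intermediate flow from 2 to 2: z_22 = a_22 · x_2 = 0.20 × 472.50 / 0.4200 = 94.50 / 0.4200 = 225.00.

z_22 = 225.00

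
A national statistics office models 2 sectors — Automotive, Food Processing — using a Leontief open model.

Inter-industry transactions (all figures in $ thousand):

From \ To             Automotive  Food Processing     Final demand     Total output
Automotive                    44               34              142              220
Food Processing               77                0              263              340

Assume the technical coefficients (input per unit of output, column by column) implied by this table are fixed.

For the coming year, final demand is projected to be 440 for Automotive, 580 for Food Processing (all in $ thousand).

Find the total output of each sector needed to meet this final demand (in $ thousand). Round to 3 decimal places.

x_A = 650.980, x_F = 807.843

Technical coefficients a_ij = z_ij / X_j:
  a_AA = 44/220 = 0.20, a_FA = 77/220 = 0.35
  a_AF = 34/340 = 0.10, a_FF = 0/340 = 0.00
I − A =
  [   0.80    -0.10]
  [  -0.35     1.00]
det(I−A) = (0.80)(1.00) − (-0.10)(-0.35) = 0.7650
adj(I−A) = [[1.00, 0.10], [0.35, 0.80]]
(I − A)⁻¹ = adj(I−A) / det(I−A) ≈
  [   1.3072     0.1307]
  [   0.4575     1.0458]
x = (I − A)⁻¹ d = adj(I−A)·d / det(I−A), with det(I−A) = 0.7650:
  x_A = (1.00·440 + 0.10·580) / 0.7650 = 498.00 / 0.7650 ≈ 650.980
  x_F = (0.35·440 + 0.80·580) / 0.7650 = 618.00 / 0.7650 ≈ 807.843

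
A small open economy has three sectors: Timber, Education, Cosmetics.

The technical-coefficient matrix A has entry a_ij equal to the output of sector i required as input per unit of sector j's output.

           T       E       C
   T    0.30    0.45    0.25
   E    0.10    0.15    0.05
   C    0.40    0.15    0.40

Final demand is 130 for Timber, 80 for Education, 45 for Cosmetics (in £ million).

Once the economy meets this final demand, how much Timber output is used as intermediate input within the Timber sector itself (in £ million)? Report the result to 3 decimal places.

I − A =
  [   0.70    -0.45    -0.25]
  [  -0.10     0.85    -0.05]
  [  -0.40    -0.15     0.60]
Cofactors of I−A, C_ij = (−1)^(i+j)·(minor ij) (rows/columns in the sector order above):
  C_11 = (0.85)(0.60) − (-0.05)(-0.15) = 0.5025
  C_12 = −[(-0.10)(0.60) − (-0.05)(-0.40)] = 0.0800
  C_13 = (-0.10)(-0.15) − (0.85)(-0.40) = 0.3550
  C_21 = −[(-0.45)(0.60) − (-0.25)(-0.15)] = 0.3075
  C_22 = (0.70)(0.60) − (-0.25)(-0.40) = 0.3200
  C_23 = −[(0.70)(-0.15) − (-0.45)(-0.40)] = 0.2850
  C_31 = (-0.45)(-0.05) − (-0.25)(0.85) = 0.2350
  C_32 = −[(0.70)(-0.05) − (-0.25)(-0.10)] = 0.0600
  C_33 = (0.70)(0.85) − (-0.45)(-0.10) = 0.5500
det(I−A) = Σ_j (I−A)_1j·C_1j = (0.70)(0.5025) + (-0.45)(0.0800) + (-0.25)(0.3550) = 0.2270
adj(I−A) = Cᵀ =
  [ 0.5025   0.3075   0.2350]
  [ 0.0800   0.3200   0.0600]
  [ 0.3550   0.2850   0.5500]
(I − A)⁻¹ = adj(I−A) / det(I−A) ≈
  [   2.2137     1.3546     1.0352]
  [   0.3524     1.4097     0.2643]
  [   1.5639     1.2555     2.4229]
First solve x = (I − A)⁻¹ d = adj(I−A)·d / det(I−A); in particular x_T = (0.5025·130 + 0.3075·80 + 0.2350·45) / 0.2270 = 100.50 / 0.2270 ≈ 442.73128.
Intermediate flow from T to T: z_TT = a_TT · x_T = 0.30 × 100.50 / 0.2270 = 30.15 / 0.2270 ≈ 132.819.

z_TT = 132.819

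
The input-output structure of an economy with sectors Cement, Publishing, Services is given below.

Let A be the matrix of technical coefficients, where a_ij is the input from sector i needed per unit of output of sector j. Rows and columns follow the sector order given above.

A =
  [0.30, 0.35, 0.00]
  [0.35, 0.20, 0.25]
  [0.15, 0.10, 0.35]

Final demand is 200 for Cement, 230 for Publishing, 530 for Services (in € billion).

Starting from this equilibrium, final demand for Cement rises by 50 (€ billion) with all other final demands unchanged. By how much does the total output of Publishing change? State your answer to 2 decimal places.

I − A =
  [   0.70    -0.35     0.00]
  [  -0.35     0.80    -0.25]
  [  -0.15    -0.10     0.65]
Cofactors of I−A, C_ij = (−1)^(i+j)·(minor ij) (rows/columns in the sector order above):
  C_11 = (0.80)(0.65) − (-0.25)(-0.10) = 0.4950
  C_12 = −[(-0.35)(0.65) − (-0.25)(-0.15)] = 0.2650
  C_13 = (-0.35)(-0.10) − (0.80)(-0.15) = 0.1550
  C_21 = −[(-0.35)(0.65) − (0.00)(-0.10)] = 0.2275
  C_22 = (0.70)(0.65) − (0.00)(-0.15) = 0.4550
  C_23 = −[(0.70)(-0.10) − (-0.35)(-0.15)] = 0.1225
  C_31 = (-0.35)(-0.25) − (0.00)(0.80) = 0.0875
  C_32 = −[(0.70)(-0.25) − (0.00)(-0.35)] = 0.1750
  C_33 = (0.70)(0.80) − (-0.35)(-0.35) = 0.4375
det(I−A) = Σ_j (I−A)_1j·C_1j = (0.70)(0.4950) + (-0.35)(0.2650) + (0.00)(0.1550) = 0.25375
adj(I−A) = Cᵀ =
  [ 0.4950   0.2275   0.0875]
  [ 0.2650   0.4550   0.1750]
  [ 0.1550   0.1225   0.4375]
(I − A)⁻¹ = adj(I−A) / det(I−A) ≈
  [   1.9507     0.8966     0.3448]
  [   1.0443     1.7931     0.6897]
  [   0.6108     0.4828     1.7241]
Δx = (I − A)⁻¹ Δd with Δd having +50 in the Cement component and 0 elsewhere.
So Δx_P = L_PC · (+50), where L_PC = adj(I−A)_PC / det(I−A) = 0.2650 / 0.25375.
Δx_P = 0.2650 × (+50) / 0.25375 = 13.25 / 0.25375 ≈ 52.22.

Δx_P = 52.22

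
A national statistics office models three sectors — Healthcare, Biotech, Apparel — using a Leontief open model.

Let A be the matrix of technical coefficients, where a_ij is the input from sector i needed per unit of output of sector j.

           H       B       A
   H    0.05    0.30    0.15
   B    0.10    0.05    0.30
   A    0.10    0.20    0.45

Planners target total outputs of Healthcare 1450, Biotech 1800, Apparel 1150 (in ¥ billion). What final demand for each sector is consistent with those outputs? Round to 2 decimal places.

d_H = 665.00, d_B = 1220.00, d_A = 127.50

I − A =
  [   0.95    -0.30    -0.15]
  [  -0.10     0.95    -0.30]
  [  -0.10    -0.20     0.55]
d = (I − A) x:
  d_H = (+0.95)·1450 + (-0.30)·1800 + (-0.15)·1150 = 665.00
  d_B = (-0.10)·1450 + (+0.95)·1800 + (-0.30)·1150 = 1220.00
  d_A = (-0.10)·1450 + (-0.20)·1800 + (+0.55)·1150 = 127.50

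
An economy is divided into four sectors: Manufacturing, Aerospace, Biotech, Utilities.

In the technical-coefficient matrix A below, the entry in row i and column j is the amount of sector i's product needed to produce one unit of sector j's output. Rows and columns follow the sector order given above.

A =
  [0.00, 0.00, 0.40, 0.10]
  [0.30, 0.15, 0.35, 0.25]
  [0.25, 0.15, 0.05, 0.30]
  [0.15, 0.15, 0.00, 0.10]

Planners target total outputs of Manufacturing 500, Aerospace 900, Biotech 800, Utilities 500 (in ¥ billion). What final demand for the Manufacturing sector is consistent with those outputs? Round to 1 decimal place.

I − A =
  [   1.00     0.00    -0.40    -0.10]
  [  -0.30     0.85    -0.35    -0.25]
  [  -0.25    -0.15     0.95    -0.30]
  [  -0.15    -0.15     0.00     0.90]
d = (I − A) x:
  d_1 = (+1.00)·500 + (+0.00)·900 + (-0.40)·800 + (-0.10)·500 = 130.0
  d_2 = (-0.30)·500 + (+0.85)·900 + (-0.35)·800 + (-0.25)·500 = 210.0
  d_3 = (-0.25)·500 + (-0.15)·900 + (+0.95)·800 + (-0.30)·500 = 350.0
  d_4 = (-0.15)·500 + (-0.15)·900 + (+0.00)·800 + (+0.90)·500 = 240.0

d_1 = 130.0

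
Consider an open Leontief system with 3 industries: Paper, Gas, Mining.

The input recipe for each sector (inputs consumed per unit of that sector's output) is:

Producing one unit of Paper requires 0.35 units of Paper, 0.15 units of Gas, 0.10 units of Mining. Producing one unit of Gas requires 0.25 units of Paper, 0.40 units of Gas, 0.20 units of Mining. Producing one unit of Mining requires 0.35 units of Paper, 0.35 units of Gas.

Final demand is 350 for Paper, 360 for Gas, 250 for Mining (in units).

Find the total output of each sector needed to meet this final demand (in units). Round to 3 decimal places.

x_1 = 1406.092, x_2 = 1335.145, x_3 = 657.638

I − A =
  [   0.65    -0.25    -0.35]
  [  -0.15     0.60    -0.35]
  [  -0.10    -0.20     1.00]
Cofactors of I−A, C_ij = (−1)^(i+j)·(minor ij) (rows/columns in the sector order above):
  C_11 = (0.60)(1.00) − (-0.35)(-0.20) = 0.5300
  C_12 = −[(-0.15)(1.00) − (-0.35)(-0.10)] = 0.1850
  C_13 = (-0.15)(-0.20) − (0.60)(-0.10) = 0.0900
  C_21 = −[(-0.25)(1.00) − (-0.35)(-0.20)] = 0.3200
  C_22 = (0.65)(1.00) − (-0.35)(-0.10) = 0.6150
  C_23 = −[(0.65)(-0.20) − (-0.25)(-0.10)] = 0.1550
  C_31 = (-0.25)(-0.35) − (-0.35)(0.60) = 0.2975
  C_32 = −[(0.65)(-0.35) − (-0.35)(-0.15)] = 0.2800
  C_33 = (0.65)(0.60) − (-0.25)(-0.15) = 0.3525
det(I−A) = Σ_j (I−A)_1j·C_1j = (0.65)(0.5300) + (-0.25)(0.1850) + (-0.35)(0.0900) = 0.26675
adj(I−A) = Cᵀ =
  [ 0.5300   0.3200   0.2975]
  [ 0.1850   0.6150   0.2800]
  [ 0.0900   0.1550   0.3525]
(I − A)⁻¹ = adj(I−A) / det(I−A) ≈
  [   1.9869     1.1996     1.1153]
  [   0.6935     2.3055     1.0497]
  [   0.3374     0.5811     1.3215]
x = (I − A)⁻¹ d = adj(I−A)·d / det(I−A), with det(I−A) = 0.26675:
  x_1 = (0.5300·350 + 0.3200·360 + 0.2975·250) / 0.26675 = 375.075 / 0.26675 ≈ 1406.092
  x_2 = (0.1850·350 + 0.6150·360 + 0.2800·250) / 0.26675 = 356.15 / 0.26675 ≈ 1335.145
  x_3 = (0.0900·350 + 0.1550·360 + 0.3525·250) / 0.26675 = 175.425 / 0.26675 ≈ 657.638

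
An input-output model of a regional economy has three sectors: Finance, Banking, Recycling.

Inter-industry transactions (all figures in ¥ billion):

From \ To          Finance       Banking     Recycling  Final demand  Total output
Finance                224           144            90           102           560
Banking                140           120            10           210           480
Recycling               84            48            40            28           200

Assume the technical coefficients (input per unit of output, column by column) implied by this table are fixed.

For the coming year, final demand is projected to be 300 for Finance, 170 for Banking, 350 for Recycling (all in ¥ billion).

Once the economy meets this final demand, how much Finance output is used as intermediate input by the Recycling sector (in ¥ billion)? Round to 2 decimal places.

Technical coefficients a_ij = z_ij / X_j:
  a_FF = 224/560 = 0.40, a_BF = 140/560 = 0.25, a_RF = 84/560 = 0.15
  a_FB = 144/480 = 0.30, a_BB = 120/480 = 0.25, a_RB = 48/480 = 0.10
  a_FR = 90/200 = 0.45, a_BR = 10/200 = 0.05, a_RR = 40/200 = 0.20
I − A =
  [   0.60    -0.30    -0.45]
  [  -0.25     0.75    -0.05]
  [  -0.15    -0.10     0.80]
Cofactors of I−A, C_ij = (−1)^(i+j)·(minor ij) (rows/columns in the sector order above):
  C_11 = (0.75)(0.80) − (-0.05)(-0.10) = 0.5950
  C_12 = −[(-0.25)(0.80) − (-0.05)(-0.15)] = 0.2075
  C_13 = (-0.25)(-0.10) − (0.75)(-0.15) = 0.1375
  C_21 = −[(-0.30)(0.80) − (-0.45)(-0.10)] = 0.2850
  C_22 = (0.60)(0.80) − (-0.45)(-0.15) = 0.4125
  C_23 = −[(0.60)(-0.10) − (-0.30)(-0.15)] = 0.1050
  C_31 = (-0.30)(-0.05) − (-0.45)(0.75) = 0.3525
  C_32 = −[(0.60)(-0.05) − (-0.45)(-0.25)] = 0.1425
  C_33 = (0.60)(0.75) − (-0.30)(-0.25) = 0.3750
det(I−A) = Σ_j (I−A)_1j·C_1j = (0.60)(0.5950) + (-0.30)(0.2075) + (-0.45)(0.1375) = 0.232875
adj(I−A) = Cᵀ =
  [ 0.5950   0.2850   0.3525]
  [ 0.2075   0.4125   0.1425]
  [ 0.1375   0.1050   0.3750]
(I − A)⁻¹ = adj(I−A) / det(I−A) ≈
  [   2.5550     1.2238     1.5137]
  [   0.8910     1.7713     0.6119]
  [   0.5904     0.4509     1.6103]
First solve x = (I − A)⁻¹ d = adj(I−A)·d / det(I−A); in particular x_R = (0.1375·300 + 0.1050·170 + 0.3750·350) / 0.232875 = 190.35 / 0.232875 ≈ 817.3913.
Intermediate flow from F to R: z_FR = a_FR · x_R = 0.45 × 190.35 / 0.232875 = 85.6575 / 0.232875 ≈ 367.83.

z_FR = 367.83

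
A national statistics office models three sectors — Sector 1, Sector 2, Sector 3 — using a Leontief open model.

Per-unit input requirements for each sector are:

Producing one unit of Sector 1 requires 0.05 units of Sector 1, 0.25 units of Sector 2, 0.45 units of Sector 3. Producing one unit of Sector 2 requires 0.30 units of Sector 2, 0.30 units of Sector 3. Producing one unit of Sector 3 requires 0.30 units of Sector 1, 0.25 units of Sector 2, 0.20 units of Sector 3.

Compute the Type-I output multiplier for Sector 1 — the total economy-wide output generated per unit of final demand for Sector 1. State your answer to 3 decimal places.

m_1 = 3.455

I − A =
  [   0.95     0.00    -0.30]
  [  -0.25     0.70    -0.25]
  [  -0.45    -0.30     0.80]
Cofactors of I−A, C_ij = (−1)^(i+j)·(minor ij) (rows/columns in the sector order above):
  C_11 = (0.70)(0.80) − (-0.25)(-0.30) = 0.4850
  C_12 = −[(-0.25)(0.80) − (-0.25)(-0.45)] = 0.3125
  C_13 = (-0.25)(-0.30) − (0.70)(-0.45) = 0.3900
  C_21 = −[(0.00)(0.80) − (-0.30)(-0.30)] = 0.0900
  C_22 = (0.95)(0.80) − (-0.30)(-0.45) = 0.6250
  C_23 = −[(0.95)(-0.30) − (0.00)(-0.45)] = 0.2850
  C_31 = (0.00)(-0.25) − (-0.30)(0.70) = 0.2100
  C_32 = −[(0.95)(-0.25) − (-0.30)(-0.25)] = 0.3125
  C_33 = (0.95)(0.70) − (0.00)(-0.25) = 0.6650
det(I−A) = Σ_j (I−A)_1j·C_1j = (0.95)(0.4850) + (0.00)(0.3125) + (-0.30)(0.3900) = 0.34375
adj(I−A) = Cᵀ =
  [ 0.4850   0.0900   0.2100]
  [ 0.3125   0.6250   0.3125]
  [ 0.3900   0.2850   0.6650]
(I − A)⁻¹ = adj(I−A) / det(I−A) ≈
  [   1.4109     0.2618     0.6109]
  [   0.9091     1.8182     0.9091]
  [   1.1345     0.8291     1.9345]
The output multiplier for sector j is the column-j sum of the Leontief inverse (I − A)⁻¹ = adj(I−A) / det(I−A).
Column 1 of adj(I−A): (0.4850, 0.3125, 0.3900); det(I−A) = 0.34375.
m_1 = (0.4850 + 0.3125 + 0.3900) / 0.34375 = 1.1875 / 0.34375 ≈ 3.455.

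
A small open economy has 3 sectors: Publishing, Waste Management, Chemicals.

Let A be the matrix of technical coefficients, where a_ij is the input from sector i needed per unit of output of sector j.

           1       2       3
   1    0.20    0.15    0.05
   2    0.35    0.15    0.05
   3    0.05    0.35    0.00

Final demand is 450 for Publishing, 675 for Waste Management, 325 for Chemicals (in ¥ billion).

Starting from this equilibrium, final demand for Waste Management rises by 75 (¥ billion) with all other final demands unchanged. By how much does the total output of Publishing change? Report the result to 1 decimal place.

Δx_1 = 20.8

I − A =
  [   0.80    -0.15    -0.05]
  [  -0.35     0.85    -0.05]
  [  -0.05    -0.35     1.00]
Cofactors of I−A, C_ij = (−1)^(i+j)·(minor ij) (rows/columns in the sector order above):
  C_11 = (0.85)(1.00) − (-0.05)(-0.35) = 0.8325
  C_12 = −[(-0.35)(1.00) − (-0.05)(-0.05)] = 0.3525
  C_13 = (-0.35)(-0.35) − (0.85)(-0.05) = 0.1650
  C_21 = −[(-0.15)(1.00) − (-0.05)(-0.35)] = 0.1675
  C_22 = (0.80)(1.00) − (-0.05)(-0.05) = 0.7975
  C_23 = −[(0.80)(-0.35) − (-0.15)(-0.05)] = 0.2875
  C_31 = (-0.15)(-0.05) − (-0.05)(0.85) = 0.0500
  C_32 = −[(0.80)(-0.05) − (-0.05)(-0.35)] = 0.0575
  C_33 = (0.80)(0.85) − (-0.15)(-0.35) = 0.6275
det(I−A) = Σ_j (I−A)_1j·C_1j = (0.80)(0.8325) + (-0.15)(0.3525) + (-0.05)(0.1650) = 0.604875
adj(I−A) = Cᵀ =
  [ 0.8325   0.1675   0.0500]
  [ 0.3525   0.7975   0.0575]
  [ 0.1650   0.2875   0.6275]
(I − A)⁻¹ = adj(I−A) / det(I−A) ≈
  [   1.3763     0.2769     0.0827]
  [   0.5828     1.3185     0.0951]
  [   0.2728     0.4753     1.0374]
Δx = (I − A)⁻¹ Δd with Δd having +75 in the Waste Management component and 0 elsewhere.
So Δx_1 = L_12 · (+75), where L_12 = adj(I−A)_12 / det(I−A) = 0.1675 / 0.604875.
Δx_1 = 0.1675 × (+75) / 0.604875 = 12.5625 / 0.604875 ≈ 20.8.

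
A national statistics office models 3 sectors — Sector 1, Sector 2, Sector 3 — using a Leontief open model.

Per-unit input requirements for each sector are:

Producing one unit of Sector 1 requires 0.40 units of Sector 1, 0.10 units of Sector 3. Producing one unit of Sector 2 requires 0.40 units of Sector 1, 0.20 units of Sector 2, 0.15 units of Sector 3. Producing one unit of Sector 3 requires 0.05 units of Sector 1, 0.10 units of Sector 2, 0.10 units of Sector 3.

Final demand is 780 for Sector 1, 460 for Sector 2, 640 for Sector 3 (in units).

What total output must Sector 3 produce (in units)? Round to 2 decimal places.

I − A =
  [   0.60    -0.40    -0.05]
  [   0.00     0.80    -0.10]
  [  -0.10    -0.15     0.90]
Cofactors of I−A, C_ij = (−1)^(i+j)·(minor ij) (rows/columns in the sector order above):
  C_11 = (0.80)(0.90) − (-0.10)(-0.15) = 0.7050
  C_12 = −[(0.00)(0.90) − (-0.10)(-0.10)] = 0.0100
  C_13 = (0.00)(-0.15) − (0.80)(-0.10) = 0.0800
  C_21 = −[(-0.40)(0.90) − (-0.05)(-0.15)] = 0.3675
  C_22 = (0.60)(0.90) − (-0.05)(-0.10) = 0.5350
  C_23 = −[(0.60)(-0.15) − (-0.40)(-0.10)] = 0.1300
  C_31 = (-0.40)(-0.10) − (-0.05)(0.80) = 0.0800
  C_32 = −[(0.60)(-0.10) − (-0.05)(0.00)] = 0.0600
  C_33 = (0.60)(0.80) − (-0.40)(0.00) = 0.4800
det(I−A) = Σ_j (I−A)_1j·C_1j = (0.60)(0.7050) + (-0.40)(0.0100) + (-0.05)(0.0800) = 0.4150
adj(I−A) = Cᵀ =
  [ 0.7050   0.3675   0.0800]
  [ 0.0100   0.5350   0.0600]
  [ 0.0800   0.1300   0.4800]
(I − A)⁻¹ = adj(I−A) / det(I−A) ≈
  [   1.6988     0.8855     0.1928]
  [   0.0241     1.2892     0.1446]
  [   0.1928     0.3133     1.1566]
x = (I − A)⁻¹ d = adj(I−A)·d / det(I−A), with det(I−A) = 0.4150:
  x_1 = (0.7050·780 + 0.3675·460 + 0.0800·640) / 0.4150 = 770.15 / 0.4150 ≈ 1855.78
  x_2 = (0.0100·780 + 0.5350·460 + 0.0600·640) / 0.4150 = 292.30 / 0.4150 ≈ 704.34
  x_3 = (0.0800·780 + 0.1300·460 + 0.4800·640) / 0.4150 = 429.40 / 0.4150 ≈ 1034.70

x_3 = 1034.70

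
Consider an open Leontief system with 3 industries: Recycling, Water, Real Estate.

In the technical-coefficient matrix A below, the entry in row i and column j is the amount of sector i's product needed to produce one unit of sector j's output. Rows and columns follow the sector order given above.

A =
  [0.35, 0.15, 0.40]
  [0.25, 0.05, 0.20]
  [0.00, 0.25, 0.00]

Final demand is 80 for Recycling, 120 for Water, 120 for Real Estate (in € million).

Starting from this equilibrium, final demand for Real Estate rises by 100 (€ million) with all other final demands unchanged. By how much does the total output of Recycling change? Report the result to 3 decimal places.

Δx_1 = 78.469

I − A =
  [   0.65    -0.15    -0.40]
  [  -0.25     0.95    -0.20]
  [   0.00    -0.25     1.00]
Cofactors of I−A, C_ij = (−1)^(i+j)·(minor ij) (rows/columns in the sector order above):
  C_11 = (0.95)(1.00) − (-0.20)(-0.25) = 0.9000
  C_12 = −[(-0.25)(1.00) − (-0.20)(0.00)] = 0.2500
  C_13 = (-0.25)(-0.25) − (0.95)(0.00) = 0.0625
  C_21 = −[(-0.15)(1.00) − (-0.40)(-0.25)] = 0.2500
  C_22 = (0.65)(1.00) − (-0.40)(0.00) = 0.6500
  C_23 = −[(0.65)(-0.25) − (-0.15)(0.00)] = 0.1625
  C_31 = (-0.15)(-0.20) − (-0.40)(0.95) = 0.4100
  C_32 = −[(0.65)(-0.20) − (-0.40)(-0.25)] = 0.2300
  C_33 = (0.65)(0.95) − (-0.15)(-0.25) = 0.5800
det(I−A) = Σ_j (I−A)_1j·C_1j = (0.65)(0.9000) + (-0.15)(0.2500) + (-0.40)(0.0625) = 0.5225
adj(I−A) = Cᵀ =
  [ 0.9000   0.2500   0.4100]
  [ 0.2500   0.6500   0.2300]
  [ 0.0625   0.1625   0.5800]
(I − A)⁻¹ = adj(I−A) / det(I−A) ≈
  [   1.7225     0.4785     0.7847]
  [   0.4785     1.2440     0.4402]
  [   0.1196     0.3110     1.1100]
Δx = (I − A)⁻¹ Δd with Δd having +100 in the Real Estate component and 0 elsewhere.
So Δx_1 = L_13 · (+100), where L_13 = adj(I−A)_13 / det(I−A) = 0.4100 / 0.5225.
Δx_1 = 0.4100 × (+100) / 0.5225 = 41.00 / 0.5225 ≈ 78.469.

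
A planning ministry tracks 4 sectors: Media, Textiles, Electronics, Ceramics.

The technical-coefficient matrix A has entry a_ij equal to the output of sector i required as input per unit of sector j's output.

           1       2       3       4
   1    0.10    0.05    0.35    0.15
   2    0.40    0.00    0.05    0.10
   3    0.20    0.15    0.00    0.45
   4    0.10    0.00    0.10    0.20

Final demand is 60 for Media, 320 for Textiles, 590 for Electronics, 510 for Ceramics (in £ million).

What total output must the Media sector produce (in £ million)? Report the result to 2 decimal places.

I − A =
  [   0.90    -0.05    -0.35    -0.15]
  [  -0.40     1.00    -0.05    -0.10]
  [  -0.20    -0.15     1.00    -0.45]
  [  -0.10     0.00    -0.10     0.80]
Compute the cofactors C_ij = (−1)^(i+j)·(3×3 minor ij) of I−A; the adjugate is their transpose:
adj(I−A) = Cᵀ =
  [ 0.74750   0.08200   0.29750   0.31775]
  [ 0.32425   0.58975   0.16575   0.22775]
  [ 0.25450   0.11600   0.68850   0.44950]
  [ 0.12525   0.02475   0.12325   0.78175]
det(I−A) = Σ_j (I−A)_1j·C_1j = (0.90)(0.74750) + (-0.05)(0.32425) + (-0.35)(0.25450) + (-0.15)(0.12525) = 0.548675
(I − A)⁻¹ = adj(I−A) / det(I−A) ≈
  [   1.3624     0.1495     0.5422     0.5791]
  [   0.5910     1.0749     0.3021     0.4151]
  [   0.4638     0.2114     1.2548     0.8192]
  [   0.2283     0.0451     0.2246     1.4248]
x = (I − A)⁻¹ d = adj(I−A)·d / det(I−A), with det(I−A) = 0.548675:
  x_1 = (0.74750·60 + 0.08200·320 + 0.29750·590 + 0.31775·510) / 0.548675 = 408.6675 / 0.548675 ≈ 744.83
  x_2 = (0.32425·60 + 0.58975·320 + 0.16575·590 + 0.22775·510) / 0.548675 = 422.12 / 0.548675 ≈ 769.34
  x_3 = (0.25450·60 + 0.11600·320 + 0.68850·590 + 0.44950·510) / 0.548675 = 687.85 / 0.548675 ≈ 1253.66
  x_4 = (0.12525·60 + 0.02475·320 + 0.12325·590 + 0.78175·510) / 0.548675 = 486.845 / 0.548675 ≈ 887.31

x_1 = 744.83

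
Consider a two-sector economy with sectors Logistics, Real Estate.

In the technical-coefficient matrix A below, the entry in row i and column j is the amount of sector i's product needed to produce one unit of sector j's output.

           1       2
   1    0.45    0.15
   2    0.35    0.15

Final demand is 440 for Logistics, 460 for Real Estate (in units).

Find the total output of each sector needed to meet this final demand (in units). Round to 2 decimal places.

x_1 = 1067.47, x_2 = 980.72

I − A =
  [   0.55    -0.15]
  [  -0.35     0.85]
det(I−A) = (0.55)(0.85) − (-0.15)(-0.35) = 0.4150
adj(I−A) = [[0.85, 0.15], [0.35, 0.55]]
(I − A)⁻¹ = adj(I−A) / det(I−A) ≈
  [   2.0482     0.3614]
  [   0.8434     1.3253]
x = (I − A)⁻¹ d = adj(I−A)·d / det(I−A), with det(I−A) = 0.4150:
  x_1 = (0.85·440 + 0.15·460) / 0.4150 = 443.00 / 0.4150 ≈ 1067.47
  x_2 = (0.35·440 + 0.55·460) / 0.4150 = 407.00 / 0.4150 ≈ 980.72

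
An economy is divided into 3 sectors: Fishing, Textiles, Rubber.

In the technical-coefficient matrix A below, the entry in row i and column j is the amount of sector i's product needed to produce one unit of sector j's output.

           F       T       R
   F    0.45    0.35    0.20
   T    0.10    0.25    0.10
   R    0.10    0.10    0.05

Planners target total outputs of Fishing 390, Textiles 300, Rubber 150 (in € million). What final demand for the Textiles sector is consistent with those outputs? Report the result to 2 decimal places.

I − A =
  [   0.55    -0.35    -0.20]
  [  -0.10     0.75    -0.10]
  [  -0.10    -0.10     0.95]
d = (I − A) x:
  d_F = (+0.55)·390 + (-0.35)·300 + (-0.20)·150 = 79.50
  d_T = (-0.10)·390 + (+0.75)·300 + (-0.10)·150 = 171.00
  d_R = (-0.10)·390 + (-0.10)·300 + (+0.95)·150 = 73.50

d_T = 171.00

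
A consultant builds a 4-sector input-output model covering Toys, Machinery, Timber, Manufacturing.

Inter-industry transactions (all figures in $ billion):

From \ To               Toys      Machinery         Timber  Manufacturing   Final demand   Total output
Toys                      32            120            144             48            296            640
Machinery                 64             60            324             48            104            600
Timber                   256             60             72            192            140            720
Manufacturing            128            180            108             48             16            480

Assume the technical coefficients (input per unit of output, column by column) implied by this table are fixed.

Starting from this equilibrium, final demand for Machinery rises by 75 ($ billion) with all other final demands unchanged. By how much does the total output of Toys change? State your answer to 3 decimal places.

Technical coefficients a_ij = z_ij / X_j:
  a_11 = 32/640 = 0.05, a_21 = 64/640 = 0.10, a_31 = 256/640 = 0.40, a_41 = 128/640 = 0.20
  a_12 = 120/600 = 0.20, a_22 = 60/600 = 0.10, a_32 = 60/600 = 0.10, a_42 = 180/600 = 0.30
  a_13 = 144/720 = 0.20, a_23 = 324/720 = 0.45, a_33 = 72/720 = 0.10, a_43 = 108/720 = 0.15
  a_14 = 48/480 = 0.10, a_24 = 48/480 = 0.10, a_34 = 192/480 = 0.40, a_44 = 48/480 = 0.10
I − A =
  [   0.95    -0.20    -0.20    -0.10]
  [  -0.10     0.90    -0.45    -0.10]
  [  -0.40    -0.10     0.90    -0.40]
  [  -0.20    -0.30    -0.15     0.90]
Compute the cofactors C_ij = (−1)^(i+j)·(3×3 minor ij) of I−A; the adjugate is their transpose:
adj(I−A) = Cᵀ =
  [ 0.55200   0.22050   0.26700   0.20450]
  [ 0.29700   0.60050   0.41350   0.28350]
  [ 0.40700   0.29750   0.69800   0.38850]
  [ 0.28950   0.29875   0.31350   0.59875]
det(I−A) = Σ_j (I−A)_1j·C_1j = (0.95)(0.55200) + (-0.20)(0.29700) + (-0.20)(0.40700) + (-0.10)(0.28950) = 0.35465
(I − A)⁻¹ = adj(I−A) / det(I−A) ≈
  [   1.5565     0.6217     0.7529     0.5766]
  [   0.8374     1.6932     1.1659     0.7994]
  [   1.1476     0.8389     1.9681     1.0954]
  [   0.8163     0.8424     0.8840     1.6883]
Δx = (I − A)⁻¹ Δd with Δd having +75 in the Machinery component and 0 elsewhere.
So Δx_1 = L_12 · (+75), where L_12 = adj(I−A)_12 / det(I−A) = 0.22050 / 0.35465.
Δx_1 = 0.22050 × (+75) / 0.35465 = 16.5375 / 0.35465 ≈ 46.630.

Δx_1 = 46.630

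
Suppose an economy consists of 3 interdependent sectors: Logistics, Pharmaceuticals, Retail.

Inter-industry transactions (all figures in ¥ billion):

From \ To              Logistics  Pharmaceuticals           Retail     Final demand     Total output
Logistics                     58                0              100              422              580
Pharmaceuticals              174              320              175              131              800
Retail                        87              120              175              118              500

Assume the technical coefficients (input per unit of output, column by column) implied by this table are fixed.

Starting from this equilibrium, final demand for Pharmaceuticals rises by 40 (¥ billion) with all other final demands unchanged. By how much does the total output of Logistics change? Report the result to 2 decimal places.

Technical coefficients a_ij = z_ij / X_j:
  a_LL = 58/580 = 0.10, a_PL = 174/580 = 0.30, a_RL = 87/580 = 0.15
  a_LP = 0/800 = 0.00, a_PP = 320/800 = 0.40, a_RP = 120/800 = 0.15
  a_LR = 100/500 = 0.20, a_PR = 175/500 = 0.35, a_RR = 175/500 = 0.35
I − A =
  [   0.90     0.00    -0.20]
  [  -0.30     0.60    -0.35]
  [  -0.15    -0.15     0.65]
Cofactors of I−A, C_ij = (−1)^(i+j)·(minor ij) (rows/columns in the sector order above):
  C_11 = (0.60)(0.65) − (-0.35)(-0.15) = 0.3375
  C_12 = −[(-0.30)(0.65) − (-0.35)(-0.15)] = 0.2475
  C_13 = (-0.30)(-0.15) − (0.60)(-0.15) = 0.1350
  C_21 = −[(0.00)(0.65) − (-0.20)(-0.15)] = 0.0300
  C_22 = (0.90)(0.65) − (-0.20)(-0.15) = 0.5550
  C_23 = −[(0.90)(-0.15) − (0.00)(-0.15)] = 0.1350
  C_31 = (0.00)(-0.35) − (-0.20)(0.60) = 0.1200
  C_32 = −[(0.90)(-0.35) − (-0.20)(-0.30)] = 0.3750
  C_33 = (0.90)(0.60) − (0.00)(-0.30) = 0.5400
det(I−A) = Σ_j (I−A)_1j·C_1j = (0.90)(0.3375) + (0.00)(0.2475) + (-0.20)(0.1350) = 0.27675
adj(I−A) = Cᵀ =
  [ 0.3375   0.0300   0.1200]
  [ 0.2475   0.5550   0.3750]
  [ 0.1350   0.1350   0.5400]
(I − A)⁻¹ = adj(I−A) / det(I−A) ≈
  [   1.2195     0.1084     0.4336]
  [   0.8943     2.0054     1.3550]
  [   0.4878     0.4878     1.9512]
Δx = (I − A)⁻¹ Δd with Δd having +40 in the Pharmaceuticals component and 0 elsewhere.
So Δx_L = L_LP · (+40), where L_LP = adj(I−A)_LP / det(I−A) = 0.0300 / 0.27675.
Δx_L = 0.0300 × (+40) / 0.27675 = 1.20 / 0.27675 ≈ 4.34.

Δx_L = 4.34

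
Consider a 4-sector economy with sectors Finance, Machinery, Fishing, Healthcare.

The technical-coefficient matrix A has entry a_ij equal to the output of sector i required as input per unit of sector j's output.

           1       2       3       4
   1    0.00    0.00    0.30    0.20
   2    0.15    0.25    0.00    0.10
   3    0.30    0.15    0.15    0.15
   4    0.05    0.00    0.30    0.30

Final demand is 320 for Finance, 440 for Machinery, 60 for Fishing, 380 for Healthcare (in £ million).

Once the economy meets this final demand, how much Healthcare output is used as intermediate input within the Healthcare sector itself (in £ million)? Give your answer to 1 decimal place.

z_44 = 255.0

I − A =
  [   1.00     0.00    -0.30    -0.20]
  [  -0.15     0.75     0.00    -0.10]
  [  -0.30    -0.15     0.85    -0.15]
  [  -0.05     0.00    -0.30     0.70]
Compute the cofactors C_ij = (−1)^(i+j)·(3×3 minor ij) of I−A; the adjugate is their transpose:
adj(I−A) = Cᵀ =
  [ 0.408000   0.040500   0.202500   0.165750]
  [ 0.095750   0.458250   0.072000   0.108250]
  [ 0.179625   0.103500   0.517500   0.177000]
  [ 0.106125   0.047250   0.236250   0.563250]
det(I−A) = Σ_j (I−A)_1j·C_1j = (1.00)(0.408000) + (0.00)(0.095750) + (-0.30)(0.179625) + (-0.20)(0.106125) = 0.3328875
(I − A)⁻¹ = adj(I−A) / det(I−A) ≈
  [   1.2256     0.1217     0.6083     0.4979]
  [   0.2876     1.3766     0.2163     0.3252]
  [   0.5396     0.3109     1.5546     0.5317]
  [   0.3188     0.1419     0.7097     1.6920]
First solve x = (I − A)⁻¹ d = adj(I−A)·d / det(I−A); in particular x_4 = (0.106125·320 + 0.047250·440 + 0.236250·60 + 0.563250·380) / 0.3328875 = 282.96 / 0.3328875 ≈ 850.017.
Intermediate flow from 4 to 4: z_44 = a_44 · x_4 = 0.30 × 282.96 / 0.3328875 = 84.888 / 0.3328875 ≈ 255.0.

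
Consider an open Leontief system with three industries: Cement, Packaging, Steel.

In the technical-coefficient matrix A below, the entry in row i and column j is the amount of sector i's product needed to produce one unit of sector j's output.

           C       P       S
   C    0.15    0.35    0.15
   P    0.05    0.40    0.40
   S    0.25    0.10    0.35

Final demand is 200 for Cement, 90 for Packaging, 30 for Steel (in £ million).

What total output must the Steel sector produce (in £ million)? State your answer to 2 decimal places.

I − A =
  [   0.85    -0.35    -0.15]
  [  -0.05     0.60    -0.40]
  [  -0.25    -0.10     0.65]
Cofactors of I−A, C_ij = (−1)^(i+j)·(minor ij) (rows/columns in the sector order above):
  C_11 = (0.60)(0.65) − (-0.40)(-0.10) = 0.3500
  C_12 = −[(-0.05)(0.65) − (-0.40)(-0.25)] = 0.1325
  C_13 = (-0.05)(-0.10) − (0.60)(-0.25) = 0.1550
  C_21 = −[(-0.35)(0.65) − (-0.15)(-0.10)] = 0.2425
  C_22 = (0.85)(0.65) − (-0.15)(-0.25) = 0.5150
  C_23 = −[(0.85)(-0.10) − (-0.35)(-0.25)] = 0.1725
  C_31 = (-0.35)(-0.40) − (-0.15)(0.60) = 0.2300
  C_32 = −[(0.85)(-0.40) − (-0.15)(-0.05)] = 0.3475
  C_33 = (0.85)(0.60) − (-0.35)(-0.05) = 0.4925
det(I−A) = Σ_j (I−A)_1j·C_1j = (0.85)(0.3500) + (-0.35)(0.1325) + (-0.15)(0.1550) = 0.227875
adj(I−A) = Cᵀ =
  [ 0.3500   0.2425   0.2300]
  [ 0.1325   0.5150   0.3475]
  [ 0.1550   0.1725   0.4925]
(I − A)⁻¹ = adj(I−A) / det(I−A) ≈
  [   1.5359     1.0642     1.0093]
  [   0.5815     2.2600     1.5250]
  [   0.6802     0.7570     2.1613]
x = (I − A)⁻¹ d = adj(I−A)·d / det(I−A), with det(I−A) = 0.227875:
  x_C = (0.3500·200 + 0.2425·90 + 0.2300·30) / 0.227875 = 98.725 / 0.227875 ≈ 433.24
  x_P = (0.1325·200 + 0.5150·90 + 0.3475·30) / 0.227875 = 83.275 / 0.227875 ≈ 365.44
  x_S = (0.1550·200 + 0.1725·90 + 0.4925·30) / 0.227875 = 61.30 / 0.227875 ≈ 269.01

x_S = 269.01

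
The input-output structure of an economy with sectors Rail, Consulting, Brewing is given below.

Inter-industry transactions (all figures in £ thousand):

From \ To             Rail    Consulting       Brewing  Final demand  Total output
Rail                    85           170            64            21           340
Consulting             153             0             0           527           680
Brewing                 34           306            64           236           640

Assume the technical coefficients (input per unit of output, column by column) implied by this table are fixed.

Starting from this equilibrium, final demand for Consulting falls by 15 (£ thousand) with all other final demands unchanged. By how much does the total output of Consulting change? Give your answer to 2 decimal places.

Technical coefficients a_ij = z_ij / X_j:
  a_RR = 85/340 = 0.25, a_CR = 153/340 = 0.45, a_BR = 34/340 = 0.10
  a_RC = 170/680 = 0.25, a_CC = 0/680 = 0.00, a_BC = 306/680 = 0.45
  a_RB = 64/640 = 0.10, a_CB = 0/640 = 0.00, a_BB = 64/640 = 0.10
I − A =
  [   0.75    -0.25    -0.10]
  [  -0.45     1.00     0.00]
  [  -0.10    -0.45     0.90]
Cofactors of I−A, C_ij = (−1)^(i+j)·(minor ij) (rows/columns in the sector order above):
  C_11 = (1.00)(0.90) − (0.00)(-0.45) = 0.9000
  C_12 = −[(-0.45)(0.90) − (0.00)(-0.10)] = 0.4050
  C_13 = (-0.45)(-0.45) − (1.00)(-0.10) = 0.3025
  C_21 = −[(-0.25)(0.90) − (-0.10)(-0.45)] = 0.2700
  C_22 = (0.75)(0.90) − (-0.10)(-0.10) = 0.6650
  C_23 = −[(0.75)(-0.45) − (-0.25)(-0.10)] = 0.3625
  C_31 = (-0.25)(0.00) − (-0.10)(1.00) = 0.1000
  C_32 = −[(0.75)(0.00) − (-0.10)(-0.45)] = 0.0450
  C_33 = (0.75)(1.00) − (-0.25)(-0.45) = 0.6375
det(I−A) = Σ_j (I−A)_1j·C_1j = (0.75)(0.9000) + (-0.25)(0.4050) + (-0.10)(0.3025) = 0.5435
adj(I−A) = Cᵀ =
  [ 0.9000   0.2700   0.1000]
  [ 0.4050   0.6650   0.0450]
  [ 0.3025   0.3625   0.6375]
(I − A)⁻¹ = adj(I−A) / det(I−A) ≈
  [   1.6559     0.4968     0.1840]
  [   0.7452     1.2236     0.0828]
  [   0.5566     0.6670     1.1730]
Δx = (I − A)⁻¹ Δd with Δd having -15 in the Consulting component and 0 elsewhere.
So Δx_C = L_CC · (-15), where L_CC = adj(I−A)_CC / det(I−A) = 0.6650 / 0.5435.
Δx_C = 0.6650 × (-15) / 0.5435 = -9.975 / 0.5435 ≈ -18.35.

Δx_C = -18.35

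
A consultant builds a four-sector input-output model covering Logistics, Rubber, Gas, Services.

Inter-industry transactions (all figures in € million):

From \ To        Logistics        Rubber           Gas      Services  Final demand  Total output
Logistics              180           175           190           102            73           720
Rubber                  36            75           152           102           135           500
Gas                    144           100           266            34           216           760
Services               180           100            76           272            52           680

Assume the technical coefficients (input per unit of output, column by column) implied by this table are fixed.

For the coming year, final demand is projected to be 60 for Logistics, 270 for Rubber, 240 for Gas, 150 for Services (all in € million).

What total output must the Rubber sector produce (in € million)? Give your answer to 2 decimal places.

x_2 = 815.97

Technical coefficients a_ij = z_ij / X_j:
  a_11 = 180/720 = 0.25, a_21 = 36/720 = 0.05, a_31 = 144/720 = 0.20, a_41 = 180/720 = 0.25
  a_12 = 175/500 = 0.35, a_22 = 75/500 = 0.15, a_32 = 100/500 = 0.20, a_42 = 100/500 = 0.20
  a_13 = 190/760 = 0.25, a_23 = 152/760 = 0.20, a_33 = 266/760 = 0.35, a_43 = 76/760 = 0.10
  a_14 = 102/680 = 0.15, a_24 = 102/680 = 0.15, a_34 = 34/680 = 0.05, a_44 = 272/680 = 0.40
I − A =
  [   0.75    -0.35    -0.25    -0.15]
  [  -0.05     0.85    -0.20    -0.15]
  [  -0.20    -0.20     0.65    -0.05]
  [  -0.25    -0.20    -0.10     0.60]
Compute the cofactors C_ij = (−1)^(i+j)·(3×3 minor ij) of I−A; the adjugate is their transpose:
adj(I−A) = Cᵀ =
  [ 0.278750   0.189750   0.186000   0.132625]
  [ 0.073125   0.228250   0.111375   0.084625]
  [ 0.120625   0.142375   0.303000   0.091000]
  [ 0.160625   0.178875   0.165125   0.314000]
det(I−A) = Σ_j (I−A)_1j·C_1j = (0.75)(0.278750) + (-0.35)(0.073125) + (-0.25)(0.120625) + (-0.15)(0.160625) = 0.12921875
(I − A)⁻¹ = adj(I−A) / det(I−A) ≈
  [   2.1572     1.4684     1.4394     1.0264]
  [   0.5659     1.7664     0.8619     0.6549]
  [   0.9335     1.1018     2.3449     0.7042]
  [   1.2430     1.3843     1.2779     2.4300]
x = (I − A)⁻¹ d = adj(I−A)·d / det(I−A), with det(I−A) = 0.12921875:
  x_1 = (0.278750·60 + 0.189750·270 + 0.186000·240 + 0.132625·150) / 0.12921875 = 132.49125 / 0.12921875 ≈ 1025.33
  x_2 = (0.073125·60 + 0.228250·270 + 0.111375·240 + 0.084625·150) / 0.12921875 = 105.43875 / 0.12921875 ≈ 815.97
  x_3 = (0.120625·60 + 0.142375·270 + 0.303000·240 + 0.091000·150) / 0.12921875 = 132.04875 / 0.12921875 ≈ 1021.90
  x_4 = (0.160625·60 + 0.178875·270 + 0.165125·240 + 0.314000·150) / 0.12921875 = 144.66375 / 0.12921875 ≈ 1119.53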